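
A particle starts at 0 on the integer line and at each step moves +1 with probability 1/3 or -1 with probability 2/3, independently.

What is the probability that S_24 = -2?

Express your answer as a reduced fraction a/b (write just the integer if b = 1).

To reach position -2 after 24 steps: need 11 steps of +1 and 13 steps of -1.
Number of such sequences: C(24,11) = 2496144
Each has probability (1/3)^11 · (2/3)^13 = 8192/282429536481
P = 2496144 · 8192/282429536481 = 6816137216/94143178827

Answer: 6816137216/94143178827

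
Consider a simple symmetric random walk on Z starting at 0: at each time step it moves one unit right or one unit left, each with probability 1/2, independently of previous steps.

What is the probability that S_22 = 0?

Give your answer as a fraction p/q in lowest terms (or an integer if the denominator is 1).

To return to 0 after 22 steps: need exactly 11 steps of +1 and 11 of -1.
Favorable paths: C(22,11) = 705432
Total paths: 2^22 = 4194304
P = 705432/4194304 = 88179/524288

Answer: 88179/524288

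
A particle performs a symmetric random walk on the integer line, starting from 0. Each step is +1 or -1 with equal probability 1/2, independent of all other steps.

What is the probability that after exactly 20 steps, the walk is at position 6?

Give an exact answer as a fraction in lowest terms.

Answer: 4845/65536

Derivation:
To reach position 6 after 20 steps: need 13 steps of +1 and 7 of -1.
Favorable paths: C(20,13) = 77520
Total paths: 2^20 = 1048576
P = 77520/1048576 = 4845/65536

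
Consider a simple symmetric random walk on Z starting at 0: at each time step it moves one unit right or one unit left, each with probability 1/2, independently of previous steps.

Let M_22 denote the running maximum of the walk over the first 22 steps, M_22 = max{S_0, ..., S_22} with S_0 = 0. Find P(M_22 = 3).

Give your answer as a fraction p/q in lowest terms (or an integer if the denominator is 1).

Let M_22 = max(S_0,...,S_22). Use the reflection principle: for j ≥ 1, #{paths with M_22 ≥ j} = #{S_22 ≥ j} + #{S_22 ≥ j+1}.
By reflection, #{M_22 ≥ 3} = #{S_22 ≥ 3} + #{S_22 ≥ 4} = 1097790 + 1097790 = 2195580.
#{M_22 ≥ 4} = #{S_22 ≥ 4} + #{S_22 ≥ 5} = 1097790 + 600370 = 1698160.
#{M_22 = 3} = 2195580 - 1698160 = 497420.
P(M_22 = 3) = 497420/4194304 = 124355/1048576

Answer: 124355/1048576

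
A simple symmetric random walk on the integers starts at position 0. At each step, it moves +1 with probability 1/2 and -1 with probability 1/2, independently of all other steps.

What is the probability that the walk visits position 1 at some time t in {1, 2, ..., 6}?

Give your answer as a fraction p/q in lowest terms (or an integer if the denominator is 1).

Answer: 11/16

Derivation:
Count via complement. Let g(t,s) = #length-t paths at position s with S_1..S_t all ≠ 1.
g(t,s) = g(t-1,s-1) + g(t-1,s+1) for s ≠ 1; g(t,1) = 0.
t=0: g(0,0)=1
t=1: g(1,-1)=1
t=2: g(2,-2)=1 g(2,0)=1
t=3: g(3,-3)=1 g(3,-1)=2
t=4: g(4,-4)=1 g(4,-2)=3 g(4,0)=2
t=5: g(5,-5)=1 g(5,-3)=4 g(5,-1)=5
t=6: g(6,-6)=1 g(6,-4)=5 g(6,-2)=9 g(6,0)=5
Paths never hitting 1: Σ_s g(6,s) = 20
Paths hitting 1: 2^6 - 20 = 44
P = 44/64 = 11/16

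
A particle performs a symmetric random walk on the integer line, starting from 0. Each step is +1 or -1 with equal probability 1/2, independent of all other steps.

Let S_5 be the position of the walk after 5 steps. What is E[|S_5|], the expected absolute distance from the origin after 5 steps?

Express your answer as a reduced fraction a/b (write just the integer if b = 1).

S_5 takes values m ≡ 1 (mod 2) with |m| ≤ 5; P(S_5=m) = C(5,(5+m)/2)/2^5.
Total paths: 2^5 = 32
Distribution: P(S=-5)=1/32, P(S=-3)=5/32, P(S=-1)=10/32, P(S=1)=10/32, P(S=3)=5/32, P(S=5)=1/32
E[|S_5|] = Σ_m |m|·P(S_5=m) = 60/32 = 15/8

Answer: 15/8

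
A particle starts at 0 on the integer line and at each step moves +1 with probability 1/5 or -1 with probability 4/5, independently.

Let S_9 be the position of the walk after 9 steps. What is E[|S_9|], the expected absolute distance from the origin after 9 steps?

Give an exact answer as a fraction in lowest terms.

S_9 takes values m ≡ 1 (mod 2) with |m| ≤ 9; P(S_9=m) = C(9,(9+m)/2) · (1/5)^((9+m)/2) · (4/5)^((9-m)/2).
Distribution: P(S=-9)=262144/1953125, P(S=-7)=589824/1953125, P(S=-5)=589824/1953125, P(S=-3)=344064/1953125, P(S=-1)=129024/1953125, P(S=1)=32256/1953125, P(S=3)=5376/1953125, P(S=5)=576/1953125, P(S=7)=36/1953125, P(S=9)=1/1953125
E[|S_9|] = Σ_m |m|·P(S_9=m) = 425997/78125

Answer: 425997/78125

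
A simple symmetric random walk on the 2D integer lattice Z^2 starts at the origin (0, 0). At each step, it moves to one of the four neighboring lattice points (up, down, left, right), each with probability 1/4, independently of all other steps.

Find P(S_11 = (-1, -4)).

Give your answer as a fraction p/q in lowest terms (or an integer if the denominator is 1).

Let h be the number of horizontal steps (so 11-h are vertical). To end at (-1,-4) need (h-1)/2 right-steps and ((11-h)-4)/2 up-steps.
Sum over h with 1 ≤ h ≤ 7, h ≡ 1 (mod 2), 11-h ≡ 0 (mod 2):
h=1: C(11,1)·C(1,0)·C(10,3) = 11·1·120 = 1320
h=3: C(11,3)·C(3,1)·C(8,2) = 165·3·28 = 13860
h=5: C(11,5)·C(5,2)·C(6,1) = 462·10·6 = 27720
h=7: C(11,7)·C(7,3)·C(4,0) = 330·35·1 = 11550
Total favorable: 54450
Total paths: 4^11 = 4194304
P = 54450/4194304 = 27225/2097152

Answer: 27225/2097152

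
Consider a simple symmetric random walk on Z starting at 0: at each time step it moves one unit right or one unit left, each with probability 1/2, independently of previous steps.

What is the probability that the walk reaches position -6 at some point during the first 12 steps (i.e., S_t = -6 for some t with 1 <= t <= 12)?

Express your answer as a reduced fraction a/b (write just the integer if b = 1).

Count via complement. Let g(t,s) = #length-t paths at position s with S_1..S_t all ≠ -6.
g(t,s) = g(t-1,s-1) + g(t-1,s+1) for s ≠ -6; g(t,-6) = 0.
t=0: g(0,0)=1
t=1: g(1,-1)=1 g(1,1)=1
t=2: g(2,-2)=1 g(2,0)=2 g(2,2)=1
t=3: g(3,-3)=1 g(3,-1)=3 g(3,1)=3 g(3,3)=1
t=4: g(4,-4)=1 g(4,-2)=4 g(4,0)=6 g(4,2)=4 g(4,4)=1
t=5: g(5,-5)=1 g(5,-3)=5 g(5,-1)=10 g(5,1)=10 g(5,3)=5 g(5,5)=1
t=6: g(6,-4)=6 g(6,-2)=15 g(6,0)=20 g(6,2)=15 g(6,4)=6 g(6,6)=1
t=7: g(7,-5)=6 g(7,-3)=21 g(7,-1)=35 g(7,1)=35 g(7,3)=21 g(7,5)=7 g(7,7)=1
t=8: g(8,-4)=27 g(8,-2)=56 g(8,0)=70 g(8,2)=56 g(8,4)=28 g(8,6)=8 g(8,8)=1
t=9: g(9,-5)=27 g(9,-3)=83 g(9,-1)=126 g(9,1)=126 g(9,3)=84 g(9,5)=36 g(9,7)=9 g(9,9)=1
t=10: g(10,-4)=110 g(10,-2)=209 g(10,0)=252 g(10,2)=210 g(10,4)=120 g(10,6)=45 g(10,8)=10 g(10,10)=1
t=11: g(11,-5)=110 g(11,-3)=319 g(11,-1)=461 g(11,1)=462 g(11,3)=330 g(11,5)=165 g(11,7)=55 g(11,9)=11 g(11,11)=1
t=12: g(12,-4)=429 g(12,-2)=780 g(12,0)=923 g(12,2)=792 g(12,4)=495 g(12,6)=220 g(12,8)=66 g(12,10)=12 g(12,12)=1
Paths never hitting -6: Σ_s g(12,s) = 3718
Paths hitting -6: 2^12 - 3718 = 378
P = 378/4096 = 189/2048

Answer: 189/2048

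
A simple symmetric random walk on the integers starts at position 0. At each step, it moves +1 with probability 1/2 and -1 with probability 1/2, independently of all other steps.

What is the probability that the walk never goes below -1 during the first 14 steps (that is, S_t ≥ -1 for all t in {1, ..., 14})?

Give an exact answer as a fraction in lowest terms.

Let f(t,s) = #length-t paths at position s with S_1..S_t all ≥ -1.
f(t,s) = f(t-1,s-1) + f(t-1,s+1) for s ≥ -1; f(t,s) = 0 for s < -1.
t=0: f(0,0)=1
t=1: f(1,-1)=1 f(1,1)=1
t=2: f(2,0)=2 f(2,2)=1
t=3: f(3,-1)=2 f(3,1)=3 f(3,3)=1
t=4: f(4,0)=5 f(4,2)=4 f(4,4)=1
t=5: f(5,-1)=5 f(5,1)=9 f(5,3)=5 f(5,5)=1
t=6: f(6,0)=14 f(6,2)=14 f(6,4)=6 f(6,6)=1
t=7: f(7,-1)=14 f(7,1)=28 f(7,3)=20 f(7,5)=7 f(7,7)=1
t=8: f(8,0)=42 f(8,2)=48 f(8,4)=27 f(8,6)=8 f(8,8)=1
t=9: f(9,-1)=42 f(9,1)=90 f(9,3)=75 f(9,5)=35 f(9,7)=9 f(9,9)=1
t=10: f(10,0)=132 f(10,2)=165 f(10,4)=110 f(10,6)=44 f(10,8)=10 f(10,10)=1
t=11: f(11,-1)=132 f(11,1)=297 f(11,3)=275 f(11,5)=154 f(11,7)=54 f(11,9)=11 f(11,11)=1
t=12: f(12,0)=429 f(12,2)=572 f(12,4)=429 f(12,6)=208 f(12,8)=65 f(12,10)=12 f(12,12)=1
t=13: f(13,-1)=429 f(13,1)=1001 f(13,3)=1001 f(13,5)=637 f(13,7)=273 f(13,9)=77 f(13,11)=13 f(13,13)=1
t=14: f(14,0)=1430 f(14,2)=2002 f(14,4)=1638 f(14,6)=910 f(14,8)=350 f(14,10)=90 f(14,12)=14 f(14,14)=1
Σ_s f(14,s) = 6435
P = 6435/16384 = 6435/16384

Answer: 6435/16384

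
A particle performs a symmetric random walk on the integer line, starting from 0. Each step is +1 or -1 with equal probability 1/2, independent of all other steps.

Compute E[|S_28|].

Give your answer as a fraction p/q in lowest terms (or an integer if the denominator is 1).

S_28 takes values m ≡ 0 (mod 2) with |m| ≤ 28; P(S_28=m) = C(28,(28+m)/2)/2^28.
Total paths: 2^28 = 268435456
Distribution: P(S=-28)=1/268435456, P(S=-26)=28/268435456, P(S=-24)=378/268435456, P(S=-22)=3276/268435456, P(S=-20)=20475/268435456, P(S=-18)=98280/268435456, P(S=-16)=376740/268435456, P(S=-14)=1184040/268435456, P(S=-12)=3108105/268435456, P(S=-10)=6906900/268435456, P(S=-8)=13123110/268435456, P(S=-6)=21474180/268435456, P(S=-4)=30421755/268435456, P(S=-2)=37442160/268435456, P(S=0)=40116600/268435456, P(S=2)=37442160/268435456, P(S=4)=30421755/268435456, P(S=6)=21474180/268435456, P(S=8)=13123110/268435456, P(S=10)=6906900/268435456, P(S=12)=3108105/268435456, P(S=14)=1184040/268435456, P(S=16)=376740/268435456, P(S=18)=98280/268435456, P(S=20)=20475/268435456, P(S=22)=3276/268435456, P(S=24)=378/268435456, P(S=26)=28/268435456, P(S=28)=1/268435456
E[|S_28|] = Σ_m |m|·P(S_28=m) = 1123264800/268435456 = 35102025/8388608

Answer: 35102025/8388608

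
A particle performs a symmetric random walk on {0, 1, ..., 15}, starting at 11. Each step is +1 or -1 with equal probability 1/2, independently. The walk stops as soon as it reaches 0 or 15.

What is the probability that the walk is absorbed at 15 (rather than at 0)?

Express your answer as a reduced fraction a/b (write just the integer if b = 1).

Answer: 11/15

Derivation:
Symmetric walk (p = 1/2): the harmonic-function argument gives P(hit 15 before 0 | start at 11) = a/N.
P = 11/15 = 11/15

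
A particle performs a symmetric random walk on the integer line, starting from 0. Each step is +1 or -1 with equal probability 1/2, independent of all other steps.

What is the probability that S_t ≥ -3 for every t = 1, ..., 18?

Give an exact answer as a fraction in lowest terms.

Answer: 20995/32768

Derivation:
Let f(t,s) = #length-t paths at position s with S_1..S_t all ≥ -3.
f(t,s) = f(t-1,s-1) + f(t-1,s+1) for s ≥ -3; f(t,s) = 0 for s < -3.
t=0: f(0,0)=1
t=1: f(1,-1)=1 f(1,1)=1
t=2: f(2,-2)=1 f(2,0)=2 f(2,2)=1
t=3: f(3,-3)=1 f(3,-1)=3 f(3,1)=3 f(3,3)=1
t=4: f(4,-2)=4 f(4,0)=6 f(4,2)=4 f(4,4)=1
t=5: f(5,-3)=4 f(5,-1)=10 f(5,1)=10 f(5,3)=5 f(5,5)=1
t=6: f(6,-2)=14 f(6,0)=20 f(6,2)=15 f(6,4)=6 f(6,6)=1
t=7: f(7,-3)=14 f(7,-1)=34 f(7,1)=35 f(7,3)=21 f(7,5)=7 f(7,7)=1
t=8: f(8,-2)=48 f(8,0)=69 f(8,2)=56 f(8,4)=28 f(8,6)=8 f(8,8)=1
t=9: f(9,-3)=48 f(9,-1)=117 f(9,1)=125 f(9,3)=84 f(9,5)=36 f(9,7)=9 f(9,9)=1
t=10: f(10,-2)=165 f(10,0)=242 f(10,2)=209 f(10,4)=120 f(10,6)=45 f(10,8)=10 f(10,10)=1
t=11: f(11,-3)=165 f(11,-1)=407 f(11,1)=451 f(11,3)=329 f(11,5)=165 f(11,7)=55 f(11,9)=11 f(11,11)=1
t=12: f(12,-2)=572 f(12,0)=858 f(12,2)=780 f(12,4)=494 f(12,6)=220 f(12,8)=66 f(12,10)=12 f(12,12)=1
t=13: f(13,-3)=572 f(13,-1)=1430 f(13,1)=1638 f(13,3)=1274 f(13,5)=714 f(13,7)=286 f(13,9)=78 f(13,11)=13 f(13,13)=1
t=14: f(14,-2)=2002 f(14,0)=3068 f(14,2)=2912 f(14,4)=1988 f(14,6)=1000 f(14,8)=364 f(14,10)=91 f(14,12)=14 f(14,14)=1
t=15: f(15,-3)=2002 f(15,-1)=5070 f(15,1)=5980 f(15,3)=4900 f(15,5)=2988 f(15,7)=1364 f(15,9)=455 f(15,11)=105 f(15,13)=15 f(15,15)=1
t=16: f(16,-2)=7072 f(16,0)=11050 f(16,2)=10880 f(16,4)=7888 f(16,6)=4352 f(16,8)=1819 f(16,10)=560 f(16,12)=120 f(16,14)=16 f(16,16)=1
t=17: f(17,-3)=7072 f(17,-1)=18122 f(17,1)=21930 f(17,3)=18768 f(17,5)=12240 f(17,7)=6171 f(17,9)=2379 f(17,11)=680 f(17,13)=136 f(17,15)=17 f(17,17)=1
t=18: f(18,-2)=25194 f(18,0)=40052 f(18,2)=40698 f(18,4)=31008 f(18,6)=18411 f(18,8)=8550 f(18,10)=3059 f(18,12)=816 f(18,14)=153 f(18,16)=18 f(18,18)=1
Σ_s f(18,s) = 167960
P = 167960/262144 = 20995/32768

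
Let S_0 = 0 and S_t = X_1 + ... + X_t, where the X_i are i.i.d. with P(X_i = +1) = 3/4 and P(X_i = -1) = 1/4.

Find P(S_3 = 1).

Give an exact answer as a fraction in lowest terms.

Answer: 27/64

Derivation:
To reach position 1 after 3 steps: need 2 steps of +1 and 1 step of -1.
Number of such sequences: C(3,2) = 3
Each has probability (3/4)^2 · (1/4)^1 = 9/64
P = 3 · 9/64 = 27/64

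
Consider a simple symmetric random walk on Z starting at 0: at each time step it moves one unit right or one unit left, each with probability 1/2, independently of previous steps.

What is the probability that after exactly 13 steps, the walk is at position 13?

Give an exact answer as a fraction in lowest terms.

Answer: 1/8192

Derivation:
To reach position 13 after 13 steps: need 13 steps of +1 and 0 of -1.
Favorable paths: C(13,13) = 1
Total paths: 2^13 = 8192
P = 1/8192 = 1/8192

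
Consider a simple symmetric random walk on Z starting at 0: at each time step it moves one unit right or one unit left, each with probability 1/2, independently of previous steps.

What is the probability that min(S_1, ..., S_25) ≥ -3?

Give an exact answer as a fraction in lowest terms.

Let f(t,s) = #length-t paths at position s with S_1..S_t all ≥ -3.
f(t,s) = f(t-1,s-1) + f(t-1,s+1) for s ≥ -3; f(t,s) = 0 for s < -3.
t=0: f(0,0)=1
t=1: f(1,-1)=1 f(1,1)=1
t=2: f(2,-2)=1 f(2,0)=2 f(2,2)=1
t=3: f(3,-3)=1 f(3,-1)=3 f(3,1)=3 f(3,3)=1
t=4: f(4,-2)=4 f(4,0)=6 f(4,2)=4 f(4,4)=1
t=5: f(5,-3)=4 f(5,-1)=10 f(5,1)=10 f(5,3)=5 f(5,5)=1
t=6: f(6,-2)=14 f(6,0)=20 f(6,2)=15 f(6,4)=6 f(6,6)=1
t=7: f(7,-3)=14 f(7,-1)=34 f(7,1)=35 f(7,3)=21 f(7,5)=7 f(7,7)=1
t=8: f(8,-2)=48 f(8,0)=69 f(8,2)=56 f(8,4)=28 f(8,6)=8 f(8,8)=1
t=9: f(9,-3)=48 f(9,-1)=117 f(9,1)=125 f(9,3)=84 f(9,5)=36 f(9,7)=9 f(9,9)=1
t=10: f(10,-2)=165 f(10,0)=242 f(10,2)=209 f(10,4)=120 f(10,6)=45 f(10,8)=10 f(10,10)=1
t=11: f(11,-3)=165 f(11,-1)=407 f(11,1)=451 f(11,3)=329 f(11,5)=165 f(11,7)=55 f(11,9)=11 f(11,11)=1
t=12: f(12,-2)=572 f(12,0)=858 f(12,2)=780 f(12,4)=494 f(12,6)=220 f(12,8)=66 f(12,10)=12 f(12,12)=1
t=13: f(13,-3)=572 f(13,-1)=1430 f(13,1)=1638 f(13,3)=1274 f(13,5)=714 f(13,7)=286 f(13,9)=78 f(13,11)=13 f(13,13)=1
t=14: f(14,-2)=2002 f(14,0)=3068 f(14,2)=2912 f(14,4)=1988 f(14,6)=1000 f(14,8)=364 f(14,10)=91 f(14,12)=14 f(14,14)=1
t=15: f(15,-3)=2002 f(15,-1)=5070 f(15,1)=5980 f(15,3)=4900 f(15,5)=2988 f(15,7)=1364 f(15,9)=455 f(15,11)=105 f(15,13)=15 f(15,15)=1
t=16: f(16,-2)=7072 f(16,0)=11050 f(16,2)=10880 f(16,4)=7888 f(16,6)=4352 f(16,8)=1819 f(16,10)=560 f(16,12)=120 f(16,14)=16 f(16,16)=1
t=17: f(17,-3)=7072 f(17,-1)=18122 f(17,1)=21930 f(17,3)=18768 f(17,5)=12240 f(17,7)=6171 f(17,9)=2379 f(17,11)=680 f(17,13)=136 f(17,15)=17 f(17,17)=1
t=18: f(18,-2)=25194 f(18,0)=40052 f(18,2)=40698 f(18,4)=31008 f(18,6)=18411 f(18,8)=8550 f(18,10)=3059 f(18,12)=816 f(18,14)=153 f(18,16)=18 f(18,18)=1
t=19: f(19,-3)=25194 f(19,-1)=65246 f(19,1)=80750 f(19,3)=71706 f(19,5)=49419 f(19,7)=26961 f(19,9)=11609 f(19,11)=3875 f(19,13)=969 f(19,15)=171 f(19,17)=19 f(19,19)=1
t=20: f(20,-2)=90440 f(20,0)=145996 f(20,2)=152456 f(20,4)=121125 f(20,6)=76380 f(20,8)=38570 f(20,10)=15484 f(20,12)=4844 f(20,14)=1140 f(20,16)=190 f(20,18)=20 f(20,20)=1
t=21: f(21,-3)=90440 f(21,-1)=236436 f(21,1)=298452 f(21,3)=273581 f(21,5)=197505 f(21,7)=114950 f(21,9)=54054 f(21,11)=20328 f(21,13)=5984 f(21,15)=1330 f(21,17)=210 f(21,19)=21 f(21,21)=1
t=22: f(22,-2)=326876 f(22,0)=534888 f(22,2)=572033 f(22,4)=471086 f(22,6)=312455 f(22,8)=169004 f(22,10)=74382 f(22,12)=26312 f(22,14)=7314 f(22,16)=1540 f(22,18)=231 f(22,20)=22 f(22,22)=1
t=23: f(23,-3)=326876 f(23,-1)=861764 f(23,1)=1106921 f(23,3)=1043119 f(23,5)=783541 f(23,7)=481459 f(23,9)=243386 f(23,11)=100694 f(23,13)=33626 f(23,15)=8854 f(23,17)=1771 f(23,19)=253 f(23,21)=23 f(23,23)=1
t=24: f(24,-2)=1188640 f(24,0)=1968685 f(24,2)=2150040 f(24,4)=1826660 f(24,6)=1265000 f(24,8)=724845 f(24,10)=344080 f(24,12)=134320 f(24,14)=42480 f(24,16)=10625 f(24,18)=2024 f(24,20)=276 f(24,22)=24 f(24,24)=1
t=25: f(25,-3)=1188640 f(25,-1)=3157325 f(25,1)=4118725 f(25,3)=3976700 f(25,5)=3091660 f(25,7)=1989845 f(25,9)=1068925 f(25,11)=478400 f(25,13)=176800 f(25,15)=53105 f(25,17)=12649 f(25,19)=2300 f(25,21)=300 f(25,23)=25 f(25,25)=1
Σ_s f(25,s) = 19315400
P = 19315400/33554432 = 2414425/4194304

Answer: 2414425/4194304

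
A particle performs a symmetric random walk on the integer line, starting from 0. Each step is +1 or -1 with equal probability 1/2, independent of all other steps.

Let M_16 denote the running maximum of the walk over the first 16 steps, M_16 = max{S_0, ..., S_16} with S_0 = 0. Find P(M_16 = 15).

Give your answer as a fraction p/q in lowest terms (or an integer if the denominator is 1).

Answer: 1/65536

Derivation:
Let M_16 = max(S_0,...,S_16). Use the reflection principle: for j ≥ 1, #{paths with M_16 ≥ j} = #{S_16 ≥ j} + #{S_16 ≥ j+1}.
By reflection, #{M_16 ≥ 15} = #{S_16 ≥ 15} + #{S_16 ≥ 16} = 1 + 1 = 2.
#{M_16 ≥ 16} = #{S_16 ≥ 16} + #{S_16 ≥ 17} = 1 + 0 = 1.
#{M_16 = 15} = 2 - 1 = 1.
P(M_16 = 15) = 1/65536 = 1/65536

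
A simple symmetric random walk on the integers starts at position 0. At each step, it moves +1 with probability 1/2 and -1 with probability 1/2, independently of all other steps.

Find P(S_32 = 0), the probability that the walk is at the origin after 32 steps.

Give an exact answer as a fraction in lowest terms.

Answer: 300540195/2147483648

Derivation:
To return to 0 after 32 steps: need exactly 16 steps of +1 and 16 of -1.
Favorable paths: C(32,16) = 601080390
Total paths: 2^32 = 4294967296
P = 601080390/4294967296 = 300540195/2147483648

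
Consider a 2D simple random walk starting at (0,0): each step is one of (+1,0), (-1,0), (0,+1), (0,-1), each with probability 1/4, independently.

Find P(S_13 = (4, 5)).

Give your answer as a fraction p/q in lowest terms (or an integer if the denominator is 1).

Let h be the number of horizontal steps (so 13-h are vertical). To end at (4,5) need (h+4)/2 right-steps and ((13-h)+5)/2 up-steps.
Sum over h with 4 ≤ h ≤ 8, h ≡ 0 (mod 2), 13-h ≡ 1 (mod 2):
h=4: C(13,4)·C(4,4)·C(9,7) = 715·1·36 = 25740
h=6: C(13,6)·C(6,5)·C(7,6) = 1716·6·7 = 72072
h=8: C(13,8)·C(8,6)·C(5,5) = 1287·28·1 = 36036
Total favorable: 133848
Total paths: 4^13 = 67108864
P = 133848/67108864 = 16731/8388608

Answer: 16731/8388608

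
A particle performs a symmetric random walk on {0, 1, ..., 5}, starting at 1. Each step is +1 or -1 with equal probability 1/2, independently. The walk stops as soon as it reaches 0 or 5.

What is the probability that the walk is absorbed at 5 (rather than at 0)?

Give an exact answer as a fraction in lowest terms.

Answer: 1/5

Derivation:
Symmetric walk (p = 1/2): the harmonic-function argument gives P(hit 5 before 0 | start at 1) = a/N.
P = 1/5 = 1/5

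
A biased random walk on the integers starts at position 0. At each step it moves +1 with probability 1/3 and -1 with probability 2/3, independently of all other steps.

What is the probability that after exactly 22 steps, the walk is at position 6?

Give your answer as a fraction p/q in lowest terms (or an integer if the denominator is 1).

To reach position 6 after 22 steps: need 14 steps of +1 and 8 steps of -1.
Number of such sequences: C(22,14) = 319770
Each has probability (1/3)^14 · (2/3)^8 = 256/31381059609
P = 319770 · 256/31381059609 = 9095680/3486784401

Answer: 9095680/3486784401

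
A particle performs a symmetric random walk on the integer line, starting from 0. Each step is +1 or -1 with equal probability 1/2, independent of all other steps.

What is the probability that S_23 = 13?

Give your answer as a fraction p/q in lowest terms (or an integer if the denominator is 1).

Answer: 33649/8388608

Derivation:
To reach position 13 after 23 steps: need 18 steps of +1 and 5 of -1.
Favorable paths: C(23,18) = 33649
Total paths: 2^23 = 8388608
P = 33649/8388608 = 33649/8388608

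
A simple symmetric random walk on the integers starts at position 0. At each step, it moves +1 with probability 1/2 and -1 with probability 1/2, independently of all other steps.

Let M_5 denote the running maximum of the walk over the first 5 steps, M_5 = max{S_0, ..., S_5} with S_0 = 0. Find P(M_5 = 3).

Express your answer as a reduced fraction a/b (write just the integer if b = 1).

Answer: 5/32

Derivation:
Let M_5 = max(S_0,...,S_5). Use the reflection principle: for j ≥ 1, #{paths with M_5 ≥ j} = #{S_5 ≥ j} + #{S_5 ≥ j+1}.
By reflection, #{M_5 ≥ 3} = #{S_5 ≥ 3} + #{S_5 ≥ 4} = 6 + 1 = 7.
#{M_5 ≥ 4} = #{S_5 ≥ 4} + #{S_5 ≥ 5} = 1 + 1 = 2.
#{M_5 = 3} = 7 - 2 = 5.
P(M_5 = 3) = 5/32 = 5/32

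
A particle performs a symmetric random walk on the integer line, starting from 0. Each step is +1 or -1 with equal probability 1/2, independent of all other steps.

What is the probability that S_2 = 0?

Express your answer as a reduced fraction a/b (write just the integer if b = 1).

To return to 0 after 2 steps: need exactly 1 step of +1 and 1 of -1.
Favorable paths: C(2,1) = 2
Total paths: 2^2 = 4
P = 2/4 = 1/2

Answer: 1/2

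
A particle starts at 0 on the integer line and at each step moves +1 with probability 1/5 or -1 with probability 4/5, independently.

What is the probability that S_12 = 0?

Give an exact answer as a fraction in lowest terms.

To reach position 0 after 12 steps: need 6 steps of +1 and 6 steps of -1.
Number of such sequences: C(12,6) = 924
Each has probability (1/5)^6 · (4/5)^6 = 4096/244140625
P = 924 · 4096/244140625 = 3784704/244140625

Answer: 3784704/244140625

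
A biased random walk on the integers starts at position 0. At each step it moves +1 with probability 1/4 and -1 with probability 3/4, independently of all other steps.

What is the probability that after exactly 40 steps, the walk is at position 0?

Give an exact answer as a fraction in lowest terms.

Answer: 120160281605393234205/302231454903657293676544

Derivation:
To be at 0 after 40 steps: need exactly 20 steps of +1 and 20 of -1.
Number of such sequences: C(40,20) = 137846528820
Each has probability (1/4)^20 · (3/4)^20 = 3486784401/1208925819614629174706176
P = 137846528820 · 3486784401/1208925819614629174706176 = 120160281605393234205/302231454903657293676544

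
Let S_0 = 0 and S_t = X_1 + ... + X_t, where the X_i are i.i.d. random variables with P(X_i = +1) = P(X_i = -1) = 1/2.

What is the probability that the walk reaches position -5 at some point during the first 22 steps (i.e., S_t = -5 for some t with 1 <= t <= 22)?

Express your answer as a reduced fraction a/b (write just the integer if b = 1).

Answer: 300185/1048576

Derivation:
Count via complement. Let g(t,s) = #length-t paths at position s with S_1..S_t all ≠ -5.
g(t,s) = g(t-1,s-1) + g(t-1,s+1) for s ≠ -5; g(t,-5) = 0.
t=0: g(0,0)=1
t=1: g(1,-1)=1 g(1,1)=1
t=2: g(2,-2)=1 g(2,0)=2 g(2,2)=1
t=3: g(3,-3)=1 g(3,-1)=3 g(3,1)=3 g(3,3)=1
t=4: g(4,-4)=1 g(4,-2)=4 g(4,0)=6 g(4,2)=4 g(4,4)=1
t=5: g(5,-3)=5 g(5,-1)=10 g(5,1)=10 g(5,3)=5 g(5,5)=1
t=6: g(6,-4)=5 g(6,-2)=15 g(6,0)=20 g(6,2)=15 g(6,4)=6 g(6,6)=1
t=7: g(7,-3)=20 g(7,-1)=35 g(7,1)=35 g(7,3)=21 g(7,5)=7 g(7,7)=1
t=8: g(8,-4)=20 g(8,-2)=55 g(8,0)=70 g(8,2)=56 g(8,4)=28 g(8,6)=8 g(8,8)=1
t=9: g(9,-3)=75 g(9,-1)=125 g(9,1)=126 g(9,3)=84 g(9,5)=36 g(9,7)=9 g(9,9)=1
t=10: g(10,-4)=75 g(10,-2)=200 g(10,0)=251 g(10,2)=210 g(10,4)=120 g(10,6)=45 g(10,8)=10 g(10,10)=1
t=11: g(11,-3)=275 g(11,-1)=451 g(11,1)=461 g(11,3)=330 g(11,5)=165 g(11,7)=55 g(11,9)=11 g(11,11)=1
t=12: g(12,-4)=275 g(12,-2)=726 g(12,0)=912 g(12,2)=791 g(12,4)=495 g(12,6)=220 g(12,8)=66 g(12,10)=12 g(12,12)=1
t=13: g(13,-3)=1001 g(13,-1)=1638 g(13,1)=1703 g(13,3)=1286 g(13,5)=715 g(13,7)=286 g(13,9)=78 g(13,11)=13 g(13,13)=1
t=14: g(14,-4)=1001 g(14,-2)=2639 g(14,0)=3341 g(14,2)=2989 g(14,4)=2001 g(14,6)=1001 g(14,8)=364 g(14,10)=91 g(14,12)=14 g(14,14)=1
t=15: g(15,-3)=3640 g(15,-1)=5980 g(15,1)=6330 g(15,3)=4990 g(15,5)=3002 g(15,7)=1365 g(15,9)=455 g(15,11)=105 g(15,13)=15 g(15,15)=1
t=16: g(16,-4)=3640 g(16,-2)=9620 g(16,0)=12310 g(16,2)=11320 g(16,4)=7992 g(16,6)=4367 g(16,8)=1820 g(16,10)=560 g(16,12)=120 g(16,14)=16 g(16,16)=1
t=17: g(17,-3)=13260 g(17,-1)=21930 g(17,1)=23630 g(17,3)=19312 g(17,5)=12359 g(17,7)=6187 g(17,9)=2380 g(17,11)=680 g(17,13)=136 g(17,15)=17 g(17,17)=1
t=18: g(18,-4)=13260 g(18,-2)=35190 g(18,0)=45560 g(18,2)=42942 g(18,4)=31671 g(18,6)=18546 g(18,8)=8567 g(18,10)=3060 g(18,12)=816 g(18,14)=153 g(18,16)=18 g(18,18)=1
t=19: g(19,-3)=48450 g(19,-1)=80750 g(19,1)=88502 g(19,3)=74613 g(19,5)=50217 g(19,7)=27113 g(19,9)=11627 g(19,11)=3876 g(19,13)=969 g(19,15)=171 g(19,17)=19 g(19,19)=1
t=20: g(20,-4)=48450 g(20,-2)=129200 g(20,0)=169252 g(20,2)=163115 g(20,4)=124830 g(20,6)=77330 g(20,8)=38740 g(20,10)=15503 g(20,12)=4845 g(20,14)=1140 g(20,16)=190 g(20,18)=20 g(20,20)=1
t=21: g(21,-3)=177650 g(21,-1)=298452 g(21,1)=332367 g(21,3)=287945 g(21,5)=202160 g(21,7)=116070 g(21,9)=54243 g(21,11)=20348 g(21,13)=5985 g(21,15)=1330 g(21,17)=210 g(21,19)=21 g(21,21)=1
t=22: g(22,-4)=177650 g(22,-2)=476102 g(22,0)=630819 g(22,2)=620312 g(22,4)=490105 g(22,6)=318230 g(22,8)=170313 g(22,10)=74591 g(22,12)=26333 g(22,14)=7315 g(22,16)=1540 g(22,18)=231 g(22,20)=22 g(22,22)=1
Paths never hitting -5: Σ_s g(22,s) = 2993564
Paths hitting -5: 2^22 - 2993564 = 1200740
P = 1200740/4194304 = 300185/1048576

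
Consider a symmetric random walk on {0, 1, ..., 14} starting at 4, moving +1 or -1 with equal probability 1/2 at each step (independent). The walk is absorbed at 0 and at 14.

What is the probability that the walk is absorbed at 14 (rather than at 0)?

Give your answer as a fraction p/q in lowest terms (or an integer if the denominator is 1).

Answer: 2/7

Derivation:
Symmetric walk (p = 1/2): the harmonic-function argument gives P(hit 14 before 0 | start at 4) = a/N.
P = 4/14 = 2/7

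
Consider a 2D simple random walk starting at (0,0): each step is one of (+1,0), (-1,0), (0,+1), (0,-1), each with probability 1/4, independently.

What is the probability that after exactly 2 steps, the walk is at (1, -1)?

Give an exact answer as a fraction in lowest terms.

Answer: 1/8

Derivation:
Let h be the number of horizontal steps (so 2-h are vertical). To end at (1,-1) need (h+1)/2 right-steps and ((2-h)-1)/2 up-steps.
Sum over h with 1 ≤ h ≤ 1, h ≡ 1 (mod 2), 2-h ≡ 1 (mod 2):
h=1: C(2,1)·C(1,1)·C(1,0) = 2·1·1 = 2
Total favorable: 2
Total paths: 4^2 = 16
P = 2/16 = 1/8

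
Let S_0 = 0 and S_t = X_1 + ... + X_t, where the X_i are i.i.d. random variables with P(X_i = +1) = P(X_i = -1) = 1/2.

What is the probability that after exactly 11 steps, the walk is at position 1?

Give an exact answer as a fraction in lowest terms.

Answer: 231/1024

Derivation:
To reach position 1 after 11 steps: need 6 steps of +1 and 5 of -1.
Favorable paths: C(11,6) = 462
Total paths: 2^11 = 2048
P = 462/2048 = 231/1024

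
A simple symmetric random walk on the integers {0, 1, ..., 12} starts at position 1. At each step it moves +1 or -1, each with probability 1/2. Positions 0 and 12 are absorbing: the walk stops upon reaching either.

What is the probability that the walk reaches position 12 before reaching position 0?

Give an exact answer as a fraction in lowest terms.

Answer: 1/12

Derivation:
Symmetric walk (p = 1/2): the harmonic-function argument gives P(hit 12 before 0 | start at 1) = a/N.
P = 1/12 = 1/12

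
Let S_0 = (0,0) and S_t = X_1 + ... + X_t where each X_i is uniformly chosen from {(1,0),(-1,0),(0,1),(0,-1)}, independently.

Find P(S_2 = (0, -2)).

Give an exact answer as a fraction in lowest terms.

Answer: 1/16

Derivation:
Let h be the number of horizontal steps (so 2-h are vertical). To end at (0,-2) need (h+0)/2 right-steps and ((2-h)-2)/2 up-steps.
Sum over h with 0 ≤ h ≤ 0, h ≡ 0 (mod 2), 2-h ≡ 0 (mod 2):
h=0: C(2,0)·C(0,0)·C(2,0) = 1·1·1 = 1
Total favorable: 1
Total paths: 4^2 = 16
P = 1/16 = 1/16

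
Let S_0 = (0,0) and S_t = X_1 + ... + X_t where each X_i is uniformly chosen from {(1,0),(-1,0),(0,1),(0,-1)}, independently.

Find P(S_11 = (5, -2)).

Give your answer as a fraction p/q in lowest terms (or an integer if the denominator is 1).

Let h be the number of horizontal steps (so 11-h are vertical). To end at (5,-2) need (h+5)/2 right-steps and ((11-h)-2)/2 up-steps.
Sum over h with 5 ≤ h ≤ 9, h ≡ 1 (mod 2), 11-h ≡ 0 (mod 2):
h=5: C(11,5)·C(5,5)·C(6,2) = 462·1·15 = 6930
h=7: C(11,7)·C(7,6)·C(4,1) = 330·7·4 = 9240
h=9: C(11,9)·C(9,7)·C(2,0) = 55·36·1 = 1980
Total favorable: 18150
Total paths: 4^11 = 4194304
P = 18150/4194304 = 9075/2097152

Answer: 9075/2097152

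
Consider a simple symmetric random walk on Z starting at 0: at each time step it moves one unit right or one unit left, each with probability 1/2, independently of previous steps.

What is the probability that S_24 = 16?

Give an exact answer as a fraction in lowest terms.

Answer: 5313/8388608

Derivation:
To reach position 16 after 24 steps: need 20 steps of +1 and 4 of -1.
Favorable paths: C(24,20) = 10626
Total paths: 2^24 = 16777216
P = 10626/16777216 = 5313/8388608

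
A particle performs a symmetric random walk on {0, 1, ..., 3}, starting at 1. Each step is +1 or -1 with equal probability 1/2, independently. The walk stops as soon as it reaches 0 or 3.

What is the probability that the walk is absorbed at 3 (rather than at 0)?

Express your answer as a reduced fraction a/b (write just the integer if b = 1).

Answer: 1/3

Derivation:
Symmetric walk (p = 1/2): the harmonic-function argument gives P(hit 3 before 0 | start at 1) = a/N.
P = 1/3 = 1/3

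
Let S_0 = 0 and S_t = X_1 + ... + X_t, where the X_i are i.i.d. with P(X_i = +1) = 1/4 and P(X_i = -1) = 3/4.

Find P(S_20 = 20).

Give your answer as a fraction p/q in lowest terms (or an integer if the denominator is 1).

To reach position 20 after 20 steps: need 20 steps of +1 and 0 steps of -1.
Number of such sequences: C(20,20) = 1
Each has probability (1/4)^20 · (3/4)^0 = 1/1099511627776
P = 1 · 1/1099511627776 = 1/1099511627776

Answer: 1/1099511627776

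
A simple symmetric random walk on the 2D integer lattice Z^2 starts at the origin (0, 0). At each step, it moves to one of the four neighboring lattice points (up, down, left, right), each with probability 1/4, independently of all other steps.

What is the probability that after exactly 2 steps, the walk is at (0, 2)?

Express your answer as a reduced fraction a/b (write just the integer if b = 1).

Answer: 1/16

Derivation:
Let h be the number of horizontal steps (so 2-h are vertical). To end at (0,2) need (h+0)/2 right-steps and ((2-h)+2)/2 up-steps.
Sum over h with 0 ≤ h ≤ 0, h ≡ 0 (mod 2), 2-h ≡ 0 (mod 2):
h=0: C(2,0)·C(0,0)·C(2,2) = 1·1·1 = 1
Total favorable: 1
Total paths: 4^2 = 16
P = 1/16 = 1/16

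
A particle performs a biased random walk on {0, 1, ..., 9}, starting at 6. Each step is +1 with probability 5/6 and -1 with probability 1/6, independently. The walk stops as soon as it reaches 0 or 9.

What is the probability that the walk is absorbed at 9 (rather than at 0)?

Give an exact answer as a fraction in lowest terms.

Answer: 15750/15751

Derivation:
Biased walk: p = 5/6, q = 1/6, r = q/p = 1/5
Gambler's ruin: P(hit 9 before 0 | start at 6) = (1 - r^a)/(1 - r^N)
r^6 = 1/15625; r^9 = 1/1953125
P = (1 - 1/15625) / (1 - 1/1953125) = 15624/15625 / 1953124/1953125 = 15750/15751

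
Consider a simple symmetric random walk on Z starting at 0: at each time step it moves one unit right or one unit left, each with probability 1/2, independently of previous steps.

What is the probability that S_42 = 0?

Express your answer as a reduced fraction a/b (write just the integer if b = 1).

Answer: 67282234305/549755813888

Derivation:
To return to 0 after 42 steps: need exactly 21 steps of +1 and 21 of -1.
Favorable paths: C(42,21) = 538257874440
Total paths: 2^42 = 4398046511104
P = 538257874440/4398046511104 = 67282234305/549755813888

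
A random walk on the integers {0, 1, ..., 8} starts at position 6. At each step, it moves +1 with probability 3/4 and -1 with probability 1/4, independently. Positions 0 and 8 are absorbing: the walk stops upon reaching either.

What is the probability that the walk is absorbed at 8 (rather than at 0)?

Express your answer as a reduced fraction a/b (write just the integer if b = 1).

Answer: 819/820

Derivation:
Biased walk: p = 3/4, q = 1/4, r = q/p = 1/3
Gambler's ruin: P(hit 8 before 0 | start at 6) = (1 - r^a)/(1 - r^N)
r^6 = 1/729; r^8 = 1/6561
P = (1 - 1/729) / (1 - 1/6561) = 728/729 / 6560/6561 = 819/820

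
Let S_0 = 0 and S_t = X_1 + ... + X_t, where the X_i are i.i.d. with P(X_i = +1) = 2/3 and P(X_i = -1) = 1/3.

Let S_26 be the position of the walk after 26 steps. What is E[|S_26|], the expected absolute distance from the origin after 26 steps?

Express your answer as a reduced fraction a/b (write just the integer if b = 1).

Answer: 22415696964466/2541865828329

Derivation:
S_26 takes values m ≡ 0 (mod 2) with |m| ≤ 26; P(S_26=m) = C(26,(26+m)/2) · (2/3)^((26+m)/2) · (1/3)^((26-m)/2).
Distribution: P(S=-26)=1/2541865828329, P(S=-24)=52/2541865828329, P(S=-22)=1300/2541865828329, P(S=-20)=20800/2541865828329, P(S=-18)=239200/2541865828329, P(S=-16)=2104960/2541865828329, P(S=-14)=14734720/2541865828329, P(S=-12)=84198400/2541865828329, P(S=-10)=399942400/2541865828329, P(S=-8)=1599769600/2541865828329, P(S=-6)=5439216640/2541865828329, P(S=-4)=15823175680/2541865828329, P(S=-2)=39557939200/2541865828329, P(S=0)=85201715200/2541865828329, P(S=2)=158231756800/2541865828329, P(S=4)=253170810880/2541865828329, P(S=6)=348109864960/2541865828329, P(S=8)=409541017600/2541865828329, P(S=10)=409541017600/2541865828329, P(S=12)=344876646400/2541865828329, P(S=14)=241413652480/2541865828329, P(S=16)=137950658560/2541865828329, P(S=18)=62704844800/2541865828329, P(S=20)=21810380800/2541865828329, P(S=22)=5452595200/2541865828329, P(S=24)=872415232/2541865828329, P(S=26)=67108864/2541865828329
E[|S_26|] = Σ_m |m|·P(S_26=m) = 22415696964466/2541865828329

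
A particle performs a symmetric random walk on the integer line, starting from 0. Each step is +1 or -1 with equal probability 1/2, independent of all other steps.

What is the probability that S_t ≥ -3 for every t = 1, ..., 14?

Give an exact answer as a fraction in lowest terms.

Answer: 715/1024

Derivation:
Let f(t,s) = #length-t paths at position s with S_1..S_t all ≥ -3.
f(t,s) = f(t-1,s-1) + f(t-1,s+1) for s ≥ -3; f(t,s) = 0 for s < -3.
t=0: f(0,0)=1
t=1: f(1,-1)=1 f(1,1)=1
t=2: f(2,-2)=1 f(2,0)=2 f(2,2)=1
t=3: f(3,-3)=1 f(3,-1)=3 f(3,1)=3 f(3,3)=1
t=4: f(4,-2)=4 f(4,0)=6 f(4,2)=4 f(4,4)=1
t=5: f(5,-3)=4 f(5,-1)=10 f(5,1)=10 f(5,3)=5 f(5,5)=1
t=6: f(6,-2)=14 f(6,0)=20 f(6,2)=15 f(6,4)=6 f(6,6)=1
t=7: f(7,-3)=14 f(7,-1)=34 f(7,1)=35 f(7,3)=21 f(7,5)=7 f(7,7)=1
t=8: f(8,-2)=48 f(8,0)=69 f(8,2)=56 f(8,4)=28 f(8,6)=8 f(8,8)=1
t=9: f(9,-3)=48 f(9,-1)=117 f(9,1)=125 f(9,3)=84 f(9,5)=36 f(9,7)=9 f(9,9)=1
t=10: f(10,-2)=165 f(10,0)=242 f(10,2)=209 f(10,4)=120 f(10,6)=45 f(10,8)=10 f(10,10)=1
t=11: f(11,-3)=165 f(11,-1)=407 f(11,1)=451 f(11,3)=329 f(11,5)=165 f(11,7)=55 f(11,9)=11 f(11,11)=1
t=12: f(12,-2)=572 f(12,0)=858 f(12,2)=780 f(12,4)=494 f(12,6)=220 f(12,8)=66 f(12,10)=12 f(12,12)=1
t=13: f(13,-3)=572 f(13,-1)=1430 f(13,1)=1638 f(13,3)=1274 f(13,5)=714 f(13,7)=286 f(13,9)=78 f(13,11)=13 f(13,13)=1
t=14: f(14,-2)=2002 f(14,0)=3068 f(14,2)=2912 f(14,4)=1988 f(14,6)=1000 f(14,8)=364 f(14,10)=91 f(14,12)=14 f(14,14)=1
Σ_s f(14,s) = 11440
P = 11440/16384 = 715/1024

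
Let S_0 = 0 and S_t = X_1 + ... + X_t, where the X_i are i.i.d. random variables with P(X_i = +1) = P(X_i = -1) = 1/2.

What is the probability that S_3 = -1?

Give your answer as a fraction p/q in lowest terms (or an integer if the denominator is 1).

Answer: 3/8

Derivation:
To reach position -1 after 3 steps: need 1 step of +1 and 2 of -1.
Favorable paths: C(3,1) = 3
Total paths: 2^3 = 8
P = 3/8 = 3/8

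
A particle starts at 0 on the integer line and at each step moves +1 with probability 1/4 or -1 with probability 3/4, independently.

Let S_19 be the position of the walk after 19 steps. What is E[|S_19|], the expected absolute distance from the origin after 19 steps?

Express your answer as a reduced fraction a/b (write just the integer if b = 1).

Answer: 163711838773/17179869184

Derivation:
S_19 takes values m ≡ 1 (mod 2) with |m| ≤ 19; P(S_19=m) = C(19,(19+m)/2) · (1/4)^((19+m)/2) · (3/4)^((19-m)/2).
Distribution: P(S=-19)=1162261467/274877906944, P(S=-17)=7360989291/274877906944, P(S=-15)=22082967873/274877906944, P(S=-13)=41712272649/274877906944, P(S=-11)=13904090883/68719476736, P(S=-9)=13904090883/68719476736, P(S=-7)=10814292909/68719476736, P(S=-5)=6694562277/68719476736, P(S=-3)=6694562277/137438953472, P(S=-1)=2727414261/137438953472, P(S=1)=909138087/137438953472, P(S=3)=247946751/137438953472, P(S=5)=27549639/68719476736, P(S=7)=4944807/68719476736, P(S=9)=706401/68719476736, P(S=11)=78489/68719476736, P(S=13)=26163/274877906944, P(S=15)=1539/274877906944, P(S=17)=57/274877906944, P(S=19)=1/274877906944
E[|S_19|] = Σ_m |m|·P(S_19=m) = 163711838773/17179869184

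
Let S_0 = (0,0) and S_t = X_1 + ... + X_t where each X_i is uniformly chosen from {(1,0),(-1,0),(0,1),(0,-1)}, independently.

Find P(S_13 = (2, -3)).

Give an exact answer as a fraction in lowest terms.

Let h be the number of horizontal steps (so 13-h are vertical). To end at (2,-3) need (h+2)/2 right-steps and ((13-h)-3)/2 up-steps.
Sum over h with 2 ≤ h ≤ 10, h ≡ 0 (mod 2), 13-h ≡ 1 (mod 2):
h=2: C(13,2)·C(2,2)·C(11,4) = 78·1·330 = 25740
h=4: C(13,4)·C(4,3)·C(9,3) = 715·4·84 = 240240
h=6: C(13,6)·C(6,4)·C(7,2) = 1716·15·21 = 540540
h=8: C(13,8)·C(8,5)·C(5,1) = 1287·56·5 = 360360
h=10: C(13,10)·C(10,6)·C(3,0) = 286·210·1 = 60060
Total favorable: 1226940
Total paths: 4^13 = 67108864
P = 1226940/67108864 = 306735/16777216

Answer: 306735/16777216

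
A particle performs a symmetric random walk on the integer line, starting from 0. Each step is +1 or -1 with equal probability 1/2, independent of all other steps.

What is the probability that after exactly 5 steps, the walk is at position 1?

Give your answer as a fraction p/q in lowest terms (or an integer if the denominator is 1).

To reach position 1 after 5 steps: need 3 steps of +1 and 2 of -1.
Favorable paths: C(5,3) = 10
Total paths: 2^5 = 32
P = 10/32 = 5/16

Answer: 5/16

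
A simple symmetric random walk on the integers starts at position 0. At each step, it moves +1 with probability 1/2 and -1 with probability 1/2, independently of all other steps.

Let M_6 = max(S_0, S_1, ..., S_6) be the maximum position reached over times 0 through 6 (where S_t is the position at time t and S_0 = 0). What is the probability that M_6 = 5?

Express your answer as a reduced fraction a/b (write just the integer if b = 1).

Answer: 1/64

Derivation:
Let M_6 = max(S_0,...,S_6). Use the reflection principle: for j ≥ 1, #{paths with M_6 ≥ j} = #{S_6 ≥ j} + #{S_6 ≥ j+1}.
By reflection, #{M_6 ≥ 5} = #{S_6 ≥ 5} + #{S_6 ≥ 6} = 1 + 1 = 2.
#{M_6 ≥ 6} = #{S_6 ≥ 6} + #{S_6 ≥ 7} = 1 + 0 = 1.
#{M_6 = 5} = 2 - 1 = 1.
P(M_6 = 5) = 1/64 = 1/64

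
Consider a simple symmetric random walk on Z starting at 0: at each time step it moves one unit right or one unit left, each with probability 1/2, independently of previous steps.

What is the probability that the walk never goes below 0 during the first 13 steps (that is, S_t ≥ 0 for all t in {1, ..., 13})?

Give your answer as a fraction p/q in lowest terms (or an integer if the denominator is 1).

Answer: 429/2048

Derivation:
Let f(t,s) = #length-t paths at position s with S_1..S_t all ≥ 0.
f(t,s) = f(t-1,s-1) + f(t-1,s+1) for s ≥ 0; f(t,s) = 0 for s < 0.
t=0: f(0,0)=1
t=1: f(1,1)=1
t=2: f(2,0)=1 f(2,2)=1
t=3: f(3,1)=2 f(3,3)=1
t=4: f(4,0)=2 f(4,2)=3 f(4,4)=1
t=5: f(5,1)=5 f(5,3)=4 f(5,5)=1
t=6: f(6,0)=5 f(6,2)=9 f(6,4)=5 f(6,6)=1
t=7: f(7,1)=14 f(7,3)=14 f(7,5)=6 f(7,7)=1
t=8: f(8,0)=14 f(8,2)=28 f(8,4)=20 f(8,6)=7 f(8,8)=1
t=9: f(9,1)=42 f(9,3)=48 f(9,5)=27 f(9,7)=8 f(9,9)=1
t=10: f(10,0)=42 f(10,2)=90 f(10,4)=75 f(10,6)=35 f(10,8)=9 f(10,10)=1
t=11: f(11,1)=132 f(11,3)=165 f(11,5)=110 f(11,7)=44 f(11,9)=10 f(11,11)=1
t=12: f(12,0)=132 f(12,2)=297 f(12,4)=275 f(12,6)=154 f(12,8)=54 f(12,10)=11 f(12,12)=1
t=13: f(13,1)=429 f(13,3)=572 f(13,5)=429 f(13,7)=208 f(13,9)=65 f(13,11)=12 f(13,13)=1
Σ_s f(13,s) = 1716
P = 1716/8192 = 429/2048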